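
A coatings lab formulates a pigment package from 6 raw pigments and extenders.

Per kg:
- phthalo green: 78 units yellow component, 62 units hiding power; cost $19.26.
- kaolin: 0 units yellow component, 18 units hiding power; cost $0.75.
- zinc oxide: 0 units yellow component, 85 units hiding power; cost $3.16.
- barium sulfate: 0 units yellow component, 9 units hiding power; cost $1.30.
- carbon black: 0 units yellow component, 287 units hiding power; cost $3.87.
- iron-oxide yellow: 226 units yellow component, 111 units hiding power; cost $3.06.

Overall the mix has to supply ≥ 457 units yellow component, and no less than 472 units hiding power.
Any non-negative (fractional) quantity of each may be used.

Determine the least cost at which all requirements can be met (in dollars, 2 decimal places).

$9.53

Let x1 = kg of phthalo green, x2 = kg of kaolin, x3 = kg of zinc oxide, x4 = kg of barium sulfate, x5 = kg of carbon black, x6 = kg of iron-oxide yellow.
Minimize 19.26x1 + 0.75x2 + 3.16x3 + 1.3x4 + 3.87x5 + 3.06x6 with:
  78x1 + 226x6 ≥ 457   (yellow component)
  62x1 + 18x2 + 85x3 + 9x4 + 287x5 + 111x6 ≥ 472   (hiding power)
  x1, x2, x3, x4, x5, x6 ≥ 0.
The minimum-cost mix takes nothing from phthalo green, kaolin, zinc oxide, barium sulfate — only carbon black, iron-oxide yellow. There the yellow component and hiding power constraints are tight.
Solving gives x5 = 0.8625, x6 = 2.022.
Total cost: 3.87·0.8625 + 3.06·2.022 = 9.5252.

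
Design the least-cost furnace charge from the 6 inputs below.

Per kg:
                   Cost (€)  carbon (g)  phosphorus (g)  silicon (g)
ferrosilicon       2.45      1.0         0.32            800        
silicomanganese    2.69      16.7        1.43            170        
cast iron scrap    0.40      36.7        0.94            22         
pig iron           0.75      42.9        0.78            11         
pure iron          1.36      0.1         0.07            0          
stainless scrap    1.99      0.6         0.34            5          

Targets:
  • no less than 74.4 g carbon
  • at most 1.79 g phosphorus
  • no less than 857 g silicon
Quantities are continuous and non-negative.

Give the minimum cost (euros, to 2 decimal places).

Set it up as a linear program. Let x1 = kg of ferrosilicon, x2 = kg of silicomanganese, x3 = kg of cast iron scrap, x4 = kg of pig iron, x5 = kg of pure iron, x6 = kg of stainless scrap.
min 2.45x1 + 2.69x2 + 0.4x3 + 0.75x4 + 1.36x5 + 1.99x6 subject to:
  1x1 + 16.7x2 + 36.7x3 + 42.9x4 + 0.1x5 + 0.6x6 ≥ 74.4   (carbon)
  0.32x1 + 1.43x2 + 0.94x3 + 0.78x4 + 0.07x5 + 0.34x6 ≤ 1.79   (phosphorus)
  800x1 + 170x2 + 22x3 + 11x4 + 5x6 ≥ 857   (silicon)
  x1, x2, x3, x4, x5, x6 ≥ 0.
The cheapest feasible vertex uses only ferrosilicon, cast iron scrap, pig iron; silicomanganese, pure iron, stainless scrap are not used. There the carbon, phosphorus, silicon constraints are tight.
Optimal quantities: ferrosilicon = 1.041 kg, cast iron scrap = 0.4517 kg, pig iron = 1.324 kg.
Cost = 2.45·1.041 + 0.4·0.4517 + 0.75·1.324 = 3.7241.

€3.72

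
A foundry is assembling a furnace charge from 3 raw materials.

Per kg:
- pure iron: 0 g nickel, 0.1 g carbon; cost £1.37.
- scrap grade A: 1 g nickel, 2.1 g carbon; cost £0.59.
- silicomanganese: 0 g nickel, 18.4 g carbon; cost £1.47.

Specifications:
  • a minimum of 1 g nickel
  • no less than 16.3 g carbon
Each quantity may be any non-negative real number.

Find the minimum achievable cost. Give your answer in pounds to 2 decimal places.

This is a linear program. Let x1 = kg of pure iron, x2 = kg of scrap grade A, x3 = kg of silicomanganese.
Minimize 1.37x1 + 0.59x2 + 1.47x3 s.t.:
  1x2 ≥ 1   (nickel)
  0.1x1 + 2.1x2 + 18.4x3 ≥ 16.3   (carbon)
  x1, x2, x3 ≥ 0.
The optimal basis is {scrap grade A, silicomanganese}; pure iron drops out. The nickel and carbon requirements are met with equality.
So scrap grade A = 1 kg, silicomanganese = 0.7717 kg.
Total cost: 0.59·1 + 1.47·0.7717 = 1.7244.

£1.72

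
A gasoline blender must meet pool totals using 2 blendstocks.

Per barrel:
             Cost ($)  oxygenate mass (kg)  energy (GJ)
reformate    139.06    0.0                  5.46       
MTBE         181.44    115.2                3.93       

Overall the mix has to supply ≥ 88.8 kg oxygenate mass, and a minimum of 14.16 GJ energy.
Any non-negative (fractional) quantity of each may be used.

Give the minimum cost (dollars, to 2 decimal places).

Let x1 = barrels of reformate, x2 = barrels of MTBE.
min 139.06x1 + 181.44x2 s.t.:
  115.2x2 ≥ 88.8   (oxygenate mass)
  5.46x1 + 3.93x2 ≥ 14.16   (energy)
  x1, x2 ≥ 0.
Both inputs are positive at the optimum. Binding constraints: oxygenate mass and energy.
So reformate = 2.03858 barrels, MTBE = 0.770833 barrels.
Cost = 139.06·2.03858 + 181.44·0.770833 = 423.3449.

$423.34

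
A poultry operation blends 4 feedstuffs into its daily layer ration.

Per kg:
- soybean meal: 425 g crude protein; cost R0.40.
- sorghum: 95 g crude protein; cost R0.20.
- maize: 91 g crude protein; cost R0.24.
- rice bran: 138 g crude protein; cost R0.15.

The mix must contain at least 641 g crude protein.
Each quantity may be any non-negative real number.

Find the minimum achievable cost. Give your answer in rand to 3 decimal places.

R0.603

Set it up as a linear program. Let x1 = kg of soybean meal, x2 = kg of sorghum, x3 = kg of maize, x4 = kg of rice bran.
Minimise 0.4x1 + 0.2x2 + 0.24x3 + 0.15x4 with:
  425x1 + 95x2 + 91x3 + 138x4 ≥ 641   (crude protein)
  x1, x2, x3, x4 ≥ 0.
At the optimum only soybean meal is positive (sorghum, maize, rice bran = 0). Binding constraint: crude protein.
That vertex is x1 = 1.508.
Cost = 0.4·1.508 = 0.60320.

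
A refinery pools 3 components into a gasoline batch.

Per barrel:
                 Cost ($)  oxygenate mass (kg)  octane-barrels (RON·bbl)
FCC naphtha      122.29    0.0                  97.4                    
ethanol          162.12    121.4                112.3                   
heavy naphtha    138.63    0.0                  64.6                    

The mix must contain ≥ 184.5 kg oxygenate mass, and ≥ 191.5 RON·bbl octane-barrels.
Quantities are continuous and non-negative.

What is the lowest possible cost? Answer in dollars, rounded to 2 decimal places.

$272.54

Set it up as a linear program. Let x1 = barrels of FCC naphtha, x2 = barrels of ethanol, x3 = barrels of heavy naphtha.
Minimize 122.29x1 + 162.12x2 + 138.63x3 subject to:
  121.4x2 ≥ 184.5   (oxygenate mass)
  97.4x1 + 112.3x2 + 64.6x3 ≥ 191.5   (octane-barrels)
  x1, x2, x3 ≥ 0.
The optimal basis is {FCC naphtha, ethanol}; heavy naphtha drops out. Binding constraints: oxygenate mass and octane-barrels.
Solving gives x1 = 0.21386, x2 = 1.5198.
Total cost: 122.29·0.21386 + 162.12·1.5198 = 272.5429.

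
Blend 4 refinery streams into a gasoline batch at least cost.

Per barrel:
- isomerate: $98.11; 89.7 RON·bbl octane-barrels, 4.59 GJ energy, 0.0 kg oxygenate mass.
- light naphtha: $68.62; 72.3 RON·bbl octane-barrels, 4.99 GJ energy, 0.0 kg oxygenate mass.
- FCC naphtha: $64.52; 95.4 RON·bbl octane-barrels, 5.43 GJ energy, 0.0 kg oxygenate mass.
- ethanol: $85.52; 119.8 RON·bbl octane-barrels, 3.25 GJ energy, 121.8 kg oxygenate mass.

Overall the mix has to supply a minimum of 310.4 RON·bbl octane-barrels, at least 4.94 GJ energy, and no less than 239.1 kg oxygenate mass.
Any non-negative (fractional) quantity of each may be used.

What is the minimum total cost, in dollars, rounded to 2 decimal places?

$218.76

Let x1 = barrels of isomerate, x2 = barrels of light naphtha, x3 = barrels of FCC naphtha, x4 = barrels of ethanol.
Minimise 98.11x1 + 68.62x2 + 64.52x3 + 85.52x4 subject to:
  89.7x1 + 72.3x2 + 95.4x3 + 119.8x4 ≥ 310.4   (octane-barrels)
  4.59x1 + 4.99x2 + 5.43x3 + 3.25x4 ≥ 4.94   (energy)
  121.8x4 ≥ 239.1   (oxygenate mass)
  x1, x2, x3, x4 ≥ 0.
At the optimum only FCC naphtha, ethanol are positive (isomerate, light naphtha = 0). The octane-barrels and oxygenate mass requirements are met with equality.
Solving gives x3 = 0.78853, x4 = 1.9631.
Total cost: 64.52·0.78853 + 85.52·1.9631 = 218.7603.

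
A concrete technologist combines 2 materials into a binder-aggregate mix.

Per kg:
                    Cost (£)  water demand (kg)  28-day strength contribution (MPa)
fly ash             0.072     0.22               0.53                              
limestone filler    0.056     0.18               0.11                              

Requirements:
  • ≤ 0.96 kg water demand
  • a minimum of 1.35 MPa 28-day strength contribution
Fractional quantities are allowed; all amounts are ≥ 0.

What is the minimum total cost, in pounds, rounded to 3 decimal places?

Let x1 = kg of fly ash, x2 = kg of limestone filler.
Minimise 0.072x1 + 0.056x2 s.t.:
  0.22x1 + 0.18x2 ≤ 0.96   (water demand)
  0.53x1 + 0.11x2 ≥ 1.35   (28-day strength contribution)
  x1, x2 ≥ 0.
The cheapest feasible vertex uses only fly ash; limestone filler is not used. Binding constraint: 28-day strength contribution.
So fly ash = 2.547 kg.
Total cost: 0.072·2.547 = 0.18338.

£0.183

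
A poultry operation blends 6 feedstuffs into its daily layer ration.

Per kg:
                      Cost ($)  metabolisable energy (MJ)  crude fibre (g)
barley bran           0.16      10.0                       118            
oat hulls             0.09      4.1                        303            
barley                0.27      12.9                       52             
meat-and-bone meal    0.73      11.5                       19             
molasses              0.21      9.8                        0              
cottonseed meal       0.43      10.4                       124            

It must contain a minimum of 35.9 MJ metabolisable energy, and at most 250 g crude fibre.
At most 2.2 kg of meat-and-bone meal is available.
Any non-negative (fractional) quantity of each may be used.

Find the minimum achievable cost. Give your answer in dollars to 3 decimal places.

$0.654

Set it up as a linear program. Let x1 = kg of barley bran, x2 = kg of oat hulls, x3 = kg of barley, x4 = kg of meat-and-bone meal, x5 = kg of molasses, x6 = kg of cottonseed meal.
Minimise 0.16x1 + 0.09x2 + 0.27x3 + 0.73x4 + 0.21x5 + 0.43x6 s.t.:
  10x1 + 4.1x2 + 12.9x3 + 11.5x4 + 9.8x5 + 10.4x6 ≥ 35.9   (metabolisable energy)
  118x1 + 303x2 + 52x3 + 19x4 + 124x6 ≤ 250   (crude fibre)
  x4 ≤ 2.2
  x1, x2, x3, x4, x5, x6 ≥ 0.
At the optimum only barley bran, molasses are positive (oat hulls, barley, meat-and-bone meal, cottonseed meal = 0). Binding constraints: metabolisable energy and crude fibre.
Solving gives x1 = 2.119, x5 = 1.501.
Hence cost = 0.16·2.119 + 0.21·1.501 = $0.65425.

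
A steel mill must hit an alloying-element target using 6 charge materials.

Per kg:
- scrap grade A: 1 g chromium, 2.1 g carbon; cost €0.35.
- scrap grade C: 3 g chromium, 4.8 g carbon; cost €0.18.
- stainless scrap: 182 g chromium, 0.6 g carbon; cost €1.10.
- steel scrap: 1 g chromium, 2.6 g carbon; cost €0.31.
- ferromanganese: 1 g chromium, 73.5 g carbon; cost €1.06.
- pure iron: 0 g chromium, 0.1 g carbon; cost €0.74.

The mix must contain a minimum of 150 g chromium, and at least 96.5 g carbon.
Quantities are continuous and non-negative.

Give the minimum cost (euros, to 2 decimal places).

Set it up as a linear program. Let x1 = kg of scrap grade A, x2 = kg of scrap grade C, x3 = kg of stainless scrap, x4 = kg of steel scrap, x5 = kg of ferromanganese, x6 = kg of pure iron.
Minimise 0.35x1 + 0.18x2 + 1.1x3 + 0.31x4 + 1.06x5 + 0.74x6 s.t.:
  1x1 + 3x2 + 182x3 + 1x4 + 1x5 ≥ 150   (chromium)
  2.1x1 + 4.8x2 + 0.6x3 + 2.6x4 + 73.5x5 + 0.1x6 ≥ 96.5   (carbon)
  x1, x2, x3, x4, x5, x6 ≥ 0.
At the optimum only stainless scrap, ferromanganese are positive (scrap grade A, scrap grade C, steel scrap, pure iron = 0). The chromium and carbon requirements are met with equality.
Solving gives x3 = 0.817, x5 = 1.306.
Total cost: 1.1·0.817 + 1.06·1.306 = 2.2831.

€2.28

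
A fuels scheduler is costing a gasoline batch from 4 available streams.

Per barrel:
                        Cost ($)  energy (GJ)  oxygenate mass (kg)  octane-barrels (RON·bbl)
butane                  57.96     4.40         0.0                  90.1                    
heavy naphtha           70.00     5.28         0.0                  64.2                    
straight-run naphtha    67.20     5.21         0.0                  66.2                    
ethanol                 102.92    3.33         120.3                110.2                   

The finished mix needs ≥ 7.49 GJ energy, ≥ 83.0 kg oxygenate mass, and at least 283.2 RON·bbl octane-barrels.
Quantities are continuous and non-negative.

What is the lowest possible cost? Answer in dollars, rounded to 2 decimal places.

$204.28

Let x1 = barrels of butane, x2 = barrels of heavy naphtha, x3 = barrels of straight-run naphtha, x4 = barrels of ethanol.
Minimise 57.96x1 + 70x2 + 67.2x3 + 102.92x4 subject to:
  4.4x1 + 5.28x2 + 5.21x3 + 3.33x4 ≥ 7.49   (energy)
  120.3x4 ≥ 83   (oxygenate mass)
  90.1x1 + 64.2x2 + 66.2x3 + 110.2x4 ≥ 283.2   (octane-barrels)
  x1, x2, x3, x4 ≥ 0.
At the optimum only butane, ethanol are positive (heavy naphtha, straight-run naphtha = 0). Binding constraints: oxygenate mass and octane-barrels.
Solving gives x1 = 2.2993, x4 = 0.68994.
Cost = 57.96·2.2993 + 102.92·0.68994 = 204.2761.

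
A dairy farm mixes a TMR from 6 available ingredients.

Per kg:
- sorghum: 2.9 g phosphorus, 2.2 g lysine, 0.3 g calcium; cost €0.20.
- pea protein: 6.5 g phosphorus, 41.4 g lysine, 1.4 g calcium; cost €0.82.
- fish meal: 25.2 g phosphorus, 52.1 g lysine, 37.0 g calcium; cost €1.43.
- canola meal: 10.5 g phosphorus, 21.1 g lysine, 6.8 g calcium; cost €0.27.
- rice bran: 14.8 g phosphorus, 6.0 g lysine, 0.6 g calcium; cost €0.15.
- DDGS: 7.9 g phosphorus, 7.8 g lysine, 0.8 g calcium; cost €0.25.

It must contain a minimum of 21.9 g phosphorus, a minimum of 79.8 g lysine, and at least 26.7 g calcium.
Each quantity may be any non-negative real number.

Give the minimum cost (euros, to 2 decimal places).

€1.06

Treat it as an LP. Let x1 = kg of sorghum, x2 = kg of pea protein, x3 = kg of fish meal, x4 = kg of canola meal, x5 = kg of rice bran, x6 = kg of DDGS.
Minimize 0.2x1 + 0.82x2 + 1.43x3 + 0.27x4 + 0.15x5 + 0.25x6 subject to:
  2.9x1 + 6.5x2 + 25.2x3 + 10.5x4 + 14.8x5 + 7.9x6 ≥ 21.9   (phosphorus)
  2.2x1 + 41.4x2 + 52.1x3 + 21.1x4 + 6x5 + 7.8x6 ≥ 79.8   (lysine)
  0.3x1 + 1.4x2 + 37x3 + 6.8x4 + 0.6x5 + 0.8x6 ≥ 26.7   (calcium)
  x1, x2, x3, x4, x5, x6 ≥ 0.
The optimal basis is {fish meal, canola meal}; sorghum, pea protein, rice bran, DDGS drop out. The lysine and calcium requirements are met with equality.
That vertex is x3 = 0.04861, x4 = 3.662.
Cost = 1.43·0.04861 + 0.27·3.662 = 1.0583.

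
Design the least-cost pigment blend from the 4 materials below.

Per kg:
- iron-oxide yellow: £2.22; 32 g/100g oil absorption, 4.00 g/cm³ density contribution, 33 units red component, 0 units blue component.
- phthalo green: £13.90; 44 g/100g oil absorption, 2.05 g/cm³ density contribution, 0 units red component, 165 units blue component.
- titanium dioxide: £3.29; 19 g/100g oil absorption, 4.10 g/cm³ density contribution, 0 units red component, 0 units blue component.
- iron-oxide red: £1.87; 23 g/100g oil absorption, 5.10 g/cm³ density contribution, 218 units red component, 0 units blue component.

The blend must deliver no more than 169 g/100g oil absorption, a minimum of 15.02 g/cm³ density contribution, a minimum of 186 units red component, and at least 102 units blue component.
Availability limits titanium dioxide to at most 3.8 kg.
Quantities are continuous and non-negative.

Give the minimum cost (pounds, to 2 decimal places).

Let x1 = kg of iron-oxide yellow, x2 = kg of phthalo green, x3 = kg of titanium dioxide, x4 = kg of iron-oxide red.
min 2.22x1 + 13.9x2 + 3.29x3 + 1.87x4 with:
  32x1 + 44x2 + 19x3 + 23x4 ≤ 169   (oil absorption)
  4x1 + 2.05x2 + 4.1x3 + 5.1x4 ≥ 15.02   (density contribution)
  33x1 + 218x4 ≥ 186   (red component)
  165x2 ≥ 102   (blue component)
  x3 ≤ 3.8
  x1, x2, x3, x4 ≥ 0.
The cheapest feasible vertex uses only phthalo green, iron-oxide red; iron-oxide yellow, titanium dioxide are not used. There the density contribution and blue component constraints are tight.
Optimal quantities: phthalo green = 0.6182 kg, iron-oxide red = 2.697 kg.
Cost = 13.9·0.6182 + 1.87·2.697 = 13.6364.

£13.64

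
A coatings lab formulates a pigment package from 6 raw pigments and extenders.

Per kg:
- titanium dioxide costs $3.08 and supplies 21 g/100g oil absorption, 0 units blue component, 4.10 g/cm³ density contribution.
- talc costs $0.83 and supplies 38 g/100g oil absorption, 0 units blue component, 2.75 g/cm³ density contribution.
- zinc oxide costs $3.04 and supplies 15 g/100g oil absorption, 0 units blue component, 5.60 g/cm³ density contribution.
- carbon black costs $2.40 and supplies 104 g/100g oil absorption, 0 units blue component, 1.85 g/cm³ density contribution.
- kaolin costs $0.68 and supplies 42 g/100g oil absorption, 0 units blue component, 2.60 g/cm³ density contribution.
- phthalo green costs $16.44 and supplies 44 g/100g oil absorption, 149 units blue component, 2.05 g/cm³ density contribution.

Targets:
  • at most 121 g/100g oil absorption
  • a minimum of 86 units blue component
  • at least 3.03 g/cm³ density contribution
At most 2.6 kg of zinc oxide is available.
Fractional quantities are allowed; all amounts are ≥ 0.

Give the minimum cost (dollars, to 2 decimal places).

$9.97

Let x1 = kg of titanium dioxide, x2 = kg of talc, x3 = kg of zinc oxide, x4 = kg of carbon black, x5 = kg of kaolin, x6 = kg of phthalo green.
Minimise 3.08x1 + 0.83x2 + 3.04x3 + 2.4x4 + 0.68x5 + 16.44x6 s.t.:
  21x1 + 38x2 + 15x3 + 104x4 + 42x5 + 44x6 ≤ 121   (oil absorption)
  149x6 ≥ 86   (blue component)
  4.1x1 + 2.75x2 + 5.6x3 + 1.85x4 + 2.6x5 + 2.05x6 ≥ 3.03   (density contribution)
  x3 ≤ 2.6
  x1, x2, x3, x4, x5, x6 ≥ 0.
The cheapest feasible vertex uses only kaolin, phthalo green; titanium dioxide, talc, zinc oxide, carbon black are not used. The blue component and density contribution requirements are met with equality.
So kaolin = 0.7103 kg, phthalo green = 0.5772 kg.
Total cost: 0.68·0.7103 + 16.44·0.5772 = 9.9722.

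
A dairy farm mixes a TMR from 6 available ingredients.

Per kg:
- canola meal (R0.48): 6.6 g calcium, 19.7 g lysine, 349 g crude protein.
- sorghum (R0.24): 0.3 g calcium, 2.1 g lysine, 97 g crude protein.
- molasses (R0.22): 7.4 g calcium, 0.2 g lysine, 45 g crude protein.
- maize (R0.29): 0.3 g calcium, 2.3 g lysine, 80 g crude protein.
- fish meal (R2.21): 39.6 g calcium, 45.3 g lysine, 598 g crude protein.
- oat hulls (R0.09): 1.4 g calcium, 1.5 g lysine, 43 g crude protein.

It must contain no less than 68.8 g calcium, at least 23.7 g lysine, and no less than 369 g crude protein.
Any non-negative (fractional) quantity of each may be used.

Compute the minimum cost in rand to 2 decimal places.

Set it up as a linear program. Let x1 = kg of canola meal, x2 = kg of sorghum, x3 = kg of molasses, x4 = kg of maize, x5 = kg of fish meal, x6 = kg of oat hulls.
Minimize 0.48x1 + 0.24x2 + 0.22x3 + 0.29x4 + 2.21x5 + 0.09x6 with:
  6.6x1 + 0.3x2 + 7.4x3 + 0.3x4 + 39.6x5 + 1.4x6 ≥ 68.8   (calcium)
  19.7x1 + 2.1x2 + 0.2x3 + 2.3x4 + 45.3x5 + 1.5x6 ≥ 23.7   (lysine)
  349x1 + 97x2 + 45x3 + 80x4 + 598x5 + 43x6 ≥ 369   (crude protein)
  x1, x2, x3, x4, x5, x6 ≥ 0.
The optimal basis is {canola meal, molasses}; sorghum, maize, fish meal, oat hulls drop out. There the calcium and lysine constraints are tight.
That vertex is x1 = 1.119, x3 = 8.299.
Objective = 0.48·1.119 + 0.22·8.299 = 2.3629.

R2.36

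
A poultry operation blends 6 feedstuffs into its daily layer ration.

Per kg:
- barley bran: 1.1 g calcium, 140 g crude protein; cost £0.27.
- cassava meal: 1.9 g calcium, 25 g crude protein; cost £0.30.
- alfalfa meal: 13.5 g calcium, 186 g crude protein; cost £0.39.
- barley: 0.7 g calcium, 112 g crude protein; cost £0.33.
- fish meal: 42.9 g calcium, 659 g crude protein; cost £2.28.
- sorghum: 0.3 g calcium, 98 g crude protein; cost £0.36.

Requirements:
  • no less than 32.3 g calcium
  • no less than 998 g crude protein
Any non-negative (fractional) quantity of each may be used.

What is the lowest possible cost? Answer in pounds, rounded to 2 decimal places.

Treat it as an LP. Let x1 = kg of barley bran, x2 = kg of cassava meal, x3 = kg of alfalfa meal, x4 = kg of barley, x5 = kg of fish meal, x6 = kg of sorghum.
min 0.27x1 + 0.3x2 + 0.39x3 + 0.33x4 + 2.28x5 + 0.36x6 s.t.:
  1.1x1 + 1.9x2 + 13.5x3 + 0.7x4 + 42.9x5 + 0.3x6 ≥ 32.3   (calcium)
  140x1 + 25x2 + 186x3 + 112x4 + 659x5 + 98x6 ≥ 998   (crude protein)
  x1, x2, x3, x4, x5, x6 ≥ 0.
The cheapest feasible vertex uses only barley bran, alfalfa meal; cassava meal, barley, fish meal, sorghum are not used. The calcium and crude protein requirements are met with equality.
So barley bran = 4.429 kg, alfalfa meal = 2.032 kg.
Cost = 0.27·4.429 + 0.39·2.032 = 1.9883.

£1.99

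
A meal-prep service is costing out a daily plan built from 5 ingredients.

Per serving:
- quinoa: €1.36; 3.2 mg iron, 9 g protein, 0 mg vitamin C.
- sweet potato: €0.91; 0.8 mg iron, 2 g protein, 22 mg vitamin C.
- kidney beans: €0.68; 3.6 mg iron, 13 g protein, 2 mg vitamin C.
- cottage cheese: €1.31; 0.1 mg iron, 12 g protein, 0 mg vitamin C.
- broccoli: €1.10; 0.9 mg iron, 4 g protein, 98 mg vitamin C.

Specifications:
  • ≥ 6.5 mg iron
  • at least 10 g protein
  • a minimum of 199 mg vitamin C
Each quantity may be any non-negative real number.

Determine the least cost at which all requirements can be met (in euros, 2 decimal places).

€3.09

Treat it as an LP. Let x1 = servings of quinoa, x2 = servings of sweet potato, x3 = servings of kidney beans, x4 = servings of cottage cheese, x5 = servings of broccoli.
Minimise 1.36x1 + 0.91x2 + 0.68x3 + 1.31x4 + 1.1x5 subject to:
  3.2x1 + 0.8x2 + 3.6x3 + 0.1x4 + 0.9x5 ≥ 6.5   (iron)
  9x1 + 2x2 + 13x3 + 12x4 + 4x5 ≥ 10   (protein)
  22x2 + 2x3 + 98x5 ≥ 199   (vitamin C)
  x1, x2, x3, x4, x5 ≥ 0.
The minimum-cost mix takes nothing from quinoa, sweet potato, cottage cheese — only kidney beans, broccoli. Binding constraints: iron and vitamin C.
So kidney beans = 1.305 servings, broccoli = 2.004 servings.
Total cost: 0.68·1.305 + 1.1·2.004 = 3.0918.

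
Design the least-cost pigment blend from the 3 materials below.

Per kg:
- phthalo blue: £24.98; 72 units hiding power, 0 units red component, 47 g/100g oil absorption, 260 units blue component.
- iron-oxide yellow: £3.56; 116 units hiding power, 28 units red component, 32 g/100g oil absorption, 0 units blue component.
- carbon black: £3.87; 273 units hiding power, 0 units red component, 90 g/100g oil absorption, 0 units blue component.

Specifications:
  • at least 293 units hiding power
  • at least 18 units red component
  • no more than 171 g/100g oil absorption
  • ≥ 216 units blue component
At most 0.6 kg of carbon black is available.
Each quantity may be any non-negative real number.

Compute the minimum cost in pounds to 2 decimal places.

Let x1 = kg of phthalo blue, x2 = kg of iron-oxide yellow, x3 = kg of carbon black.
min 24.98x1 + 3.56x2 + 3.87x3 s.t.:
  72x1 + 116x2 + 273x3 ≥ 293   (hiding power)
  28x2 ≥ 18   (red component)
  47x1 + 32x2 + 90x3 ≤ 171   (oil absorption)
  260x1 ≥ 216   (blue component)
  x3 ≤ 0.6
  x1, x2, x3 ≥ 0.
The optimal mix uses every input. The hiding power, red component, blue component requirements are met with equality.
Solving gives x1 = 0.8308, x2 = 0.6429, x3 = 0.581.
Total cost: 24.98·0.8308 + 3.56·0.6429 + 3.87·0.581 = 25.2906.

£25.29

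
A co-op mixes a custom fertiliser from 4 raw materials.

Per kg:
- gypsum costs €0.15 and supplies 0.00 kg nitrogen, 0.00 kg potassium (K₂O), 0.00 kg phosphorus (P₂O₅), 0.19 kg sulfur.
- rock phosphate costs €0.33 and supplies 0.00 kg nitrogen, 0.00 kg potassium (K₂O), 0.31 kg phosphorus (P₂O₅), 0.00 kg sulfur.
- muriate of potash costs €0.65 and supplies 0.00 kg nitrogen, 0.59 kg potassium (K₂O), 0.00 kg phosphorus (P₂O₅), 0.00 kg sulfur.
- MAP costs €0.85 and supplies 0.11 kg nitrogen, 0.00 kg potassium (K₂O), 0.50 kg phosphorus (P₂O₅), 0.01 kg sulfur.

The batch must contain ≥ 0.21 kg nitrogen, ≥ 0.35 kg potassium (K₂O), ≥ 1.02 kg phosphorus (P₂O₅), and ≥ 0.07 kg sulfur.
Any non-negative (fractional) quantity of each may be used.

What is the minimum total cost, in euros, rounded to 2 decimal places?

Let x1 = kg of gypsum, x2 = kg of rock phosphate, x3 = kg of muriate of potash, x4 = kg of MAP.
min 0.15x1 + 0.33x2 + 0.65x3 + 0.85x4 s.t.:
  0.11x4 ≥ 0.21   (nitrogen)
  0.59x3 ≥ 0.35   (potassium (K₂O))
  0.31x2 + 0.5x4 ≥ 1.02   (phosphorus (P₂O₅))
  0.19x1 + 0.01x4 ≥ 0.07   (sulfur)
  x1, x2, x3, x4 ≥ 0.
The optimal mix uses every input. The nitrogen, potassium (K₂O), phosphorus (P₂O₅), sulfur requirements are met with equality.
That vertex is x1 = 0.2679, x2 = 0.2111, x3 = 0.5932, x4 = 1.909.
Objective = 0.15·0.2679 + 0.33·0.2111 + 0.65·0.5932 + 0.85·1.909 = 2.1181.

€2.12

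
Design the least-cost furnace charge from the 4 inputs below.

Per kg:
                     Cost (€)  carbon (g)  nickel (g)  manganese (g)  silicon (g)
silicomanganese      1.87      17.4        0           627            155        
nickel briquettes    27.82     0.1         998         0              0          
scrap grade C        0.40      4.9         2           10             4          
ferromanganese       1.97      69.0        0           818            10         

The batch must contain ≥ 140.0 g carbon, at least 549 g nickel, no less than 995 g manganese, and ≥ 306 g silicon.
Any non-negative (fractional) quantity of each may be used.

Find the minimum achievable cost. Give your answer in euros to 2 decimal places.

€21.87

Treat it as an LP. Let x1 = kg of silicomanganese, x2 = kg of nickel briquettes, x3 = kg of scrap grade C, x4 = kg of ferromanganese.
Minimize 1.87x1 + 27.82x2 + 0.4x3 + 1.97x4 s.t.:
  17.4x1 + 0.1x2 + 4.9x3 + 69x4 ≥ 140   (carbon)
  998x2 + 2x3 ≥ 549   (nickel)
  627x1 + 10x3 + 818x4 ≥ 995   (manganese)
  155x1 + 4x3 + 10x4 ≥ 306   (silicon)
  x1, x2, x3, x4 ≥ 0.
The optimal basis is {silicomanganese, nickel briquettes, ferromanganese}; scrap grade C drops out. Binding constraints: carbon, nickel, silicon.
So silicomanganese = 1.874 kg, nickel briquettes = 0.5501 kg, ferromanganese = 1.556 kg.
Hence cost = 1.87·1.874 + 27.82·0.5501 + 1.97·1.556 = €21.8735.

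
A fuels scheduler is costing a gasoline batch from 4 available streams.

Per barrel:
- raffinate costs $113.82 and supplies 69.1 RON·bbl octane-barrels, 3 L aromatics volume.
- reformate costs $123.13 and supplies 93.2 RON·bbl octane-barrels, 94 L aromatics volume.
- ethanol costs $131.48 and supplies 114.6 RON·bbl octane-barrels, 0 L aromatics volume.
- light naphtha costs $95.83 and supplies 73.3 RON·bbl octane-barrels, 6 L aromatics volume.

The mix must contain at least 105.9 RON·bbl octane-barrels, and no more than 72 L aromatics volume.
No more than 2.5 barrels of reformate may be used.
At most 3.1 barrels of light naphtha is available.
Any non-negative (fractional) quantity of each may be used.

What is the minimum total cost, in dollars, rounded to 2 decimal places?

$121.50

This is a linear program. Let x1 = barrels of raffinate, x2 = barrels of reformate, x3 = barrels of ethanol, x4 = barrels of light naphtha.
Minimise 113.82x1 + 123.13x2 + 131.48x3 + 95.83x4 subject to:
  69.1x1 + 93.2x2 + 114.6x3 + 73.3x4 ≥ 105.9   (octane-barrels)
  3x1 + 94x2 + 6x4 ≤ 72   (aromatics volume)
  x2 ≤ 2.5
  x4 ≤ 3.1
  x1, x2, x3, x4 ≥ 0.
At the optimum only ethanol is positive (raffinate, reformate, light naphtha = 0). The octane-barrels requirement is met with equality.
Optimal quantities: ethanol = 0.9241 barrels.
Total cost: 131.48·0.9241 = 121.5007.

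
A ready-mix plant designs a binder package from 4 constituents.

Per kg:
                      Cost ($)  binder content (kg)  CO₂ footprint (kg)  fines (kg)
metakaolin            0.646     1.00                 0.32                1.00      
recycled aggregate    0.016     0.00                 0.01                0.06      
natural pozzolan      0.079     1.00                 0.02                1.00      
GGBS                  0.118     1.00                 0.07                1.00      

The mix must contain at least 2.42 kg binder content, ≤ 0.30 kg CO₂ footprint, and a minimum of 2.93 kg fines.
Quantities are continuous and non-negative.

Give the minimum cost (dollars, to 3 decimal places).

$0.231

Set it up as a linear program. Let x1 = kg of metakaolin, x2 = kg of recycled aggregate, x3 = kg of natural pozzolan, x4 = kg of GGBS.
Minimise 0.646x1 + 0.016x2 + 0.079x3 + 0.118x4 s.t.:
  1x1 + 1x3 + 1x4 ≥ 2.42   (binder content)
  0.32x1 + 0.01x2 + 0.02x3 + 0.07x4 ≤ 0.3   (CO₂ footprint)
  1x1 + 0.06x2 + 1x3 + 1x4 ≥ 2.93   (fines)
  x1, x2, x3, x4 ≥ 0.
At the optimum only natural pozzolan is positive (metakaolin, recycled aggregate, GGBS = 0). The fines requirement is met with equality.
That vertex is x3 = 2.93.
Total cost: 0.079·2.93 = 0.23147.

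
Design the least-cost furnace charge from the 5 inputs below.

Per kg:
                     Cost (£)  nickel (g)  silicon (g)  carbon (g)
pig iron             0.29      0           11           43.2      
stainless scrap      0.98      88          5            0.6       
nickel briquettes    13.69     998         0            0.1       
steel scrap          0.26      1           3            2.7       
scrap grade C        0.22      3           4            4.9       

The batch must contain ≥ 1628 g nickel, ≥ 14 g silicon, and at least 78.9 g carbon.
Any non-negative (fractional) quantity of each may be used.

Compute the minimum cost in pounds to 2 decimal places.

Let x1 = kg of pig iron, x2 = kg of stainless scrap, x3 = kg of nickel briquettes, x4 = kg of steel scrap, x5 = kg of scrap grade C.
Minimize 0.29x1 + 0.98x2 + 13.69x3 + 0.26x4 + 0.22x5 with:
  88x2 + 998x3 + 1x4 + 3x5 ≥ 1628   (nickel)
  11x1 + 5x2 + 3x4 + 4x5 ≥ 14   (silicon)
  43.2x1 + 0.6x2 + 0.1x3 + 2.7x4 + 4.9x5 ≥ 78.9   (carbon)
  x1, x2, x3, x4, x5 ≥ 0.
The minimum-cost mix takes nothing from nickel briquettes, steel scrap, scrap grade C — only pig iron, stainless scrap. Binding constraints: nickel and carbon.
That vertex is x1 = 1.569, x2 = 18.5.
Total cost: 0.29·1.569 + 0.98·18.5 = 18.58501.

£18.59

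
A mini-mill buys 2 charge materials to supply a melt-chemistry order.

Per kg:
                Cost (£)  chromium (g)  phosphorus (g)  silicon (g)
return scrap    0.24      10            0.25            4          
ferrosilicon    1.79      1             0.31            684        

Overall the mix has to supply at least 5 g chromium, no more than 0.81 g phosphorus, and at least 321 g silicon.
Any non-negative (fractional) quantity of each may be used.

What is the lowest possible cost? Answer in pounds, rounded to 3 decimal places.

Let x1 = kg of return scrap, x2 = kg of ferrosilicon.
Minimize 0.24x1 + 1.79x2 s.t.:
  10x1 + 1x2 ≥ 5   (chromium)
  0.25x1 + 0.31x2 ≤ 0.81   (phosphorus)
  4x1 + 684x2 ≥ 321   (silicon)
  x1, x2 ≥ 0.
Both inputs are positive at the optimum. The chromium and silicon requirements are met with equality.
Solving gives x1 = 0.4533, x2 = 0.4666.
Total cost: 0.24·0.4533 + 1.79·0.4666 = 0.94401.

£0.944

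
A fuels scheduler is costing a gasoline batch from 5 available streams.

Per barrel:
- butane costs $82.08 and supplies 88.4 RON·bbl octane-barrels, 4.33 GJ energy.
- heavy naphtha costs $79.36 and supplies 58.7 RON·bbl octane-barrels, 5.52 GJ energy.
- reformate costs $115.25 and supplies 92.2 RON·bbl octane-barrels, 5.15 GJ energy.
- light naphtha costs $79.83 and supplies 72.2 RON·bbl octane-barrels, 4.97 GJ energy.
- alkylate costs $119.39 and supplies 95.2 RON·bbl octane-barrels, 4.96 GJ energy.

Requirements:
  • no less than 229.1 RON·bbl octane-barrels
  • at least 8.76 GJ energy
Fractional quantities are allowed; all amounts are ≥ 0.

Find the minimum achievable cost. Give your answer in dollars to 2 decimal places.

Let x1 = barrels of butane, x2 = barrels of heavy naphtha, x3 = barrels of reformate, x4 = barrels of light naphtha, x5 = barrels of alkylate.
min 82.08x1 + 79.36x2 + 115.25x3 + 79.83x4 + 119.39x5 with:
  88.4x1 + 58.7x2 + 92.2x3 + 72.2x4 + 95.2x5 ≥ 229.1   (octane-barrels)
  4.33x1 + 5.52x2 + 5.15x3 + 4.97x4 + 4.96x5 ≥ 8.76   (energy)
  x1, x2, x3, x4, x5 ≥ 0.
The optimal basis is {butane}; heavy naphtha, reformate, light naphtha, alkylate drop out. Binding constraint: octane-barrels.
Solving gives x1 = 2.5916.
Objective = 82.08·2.5916 = 212.7185.

$212.72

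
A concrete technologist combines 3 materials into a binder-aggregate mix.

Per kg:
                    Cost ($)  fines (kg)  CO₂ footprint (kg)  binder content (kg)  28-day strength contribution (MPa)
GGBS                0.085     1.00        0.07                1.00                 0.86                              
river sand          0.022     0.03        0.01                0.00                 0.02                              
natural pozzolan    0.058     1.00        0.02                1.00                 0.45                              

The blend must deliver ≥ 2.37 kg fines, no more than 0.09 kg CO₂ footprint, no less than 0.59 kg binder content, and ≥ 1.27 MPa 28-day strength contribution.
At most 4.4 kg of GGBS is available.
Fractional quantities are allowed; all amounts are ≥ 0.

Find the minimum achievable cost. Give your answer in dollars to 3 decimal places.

$0.151

Let x1 = kg of GGBS, x2 = kg of river sand, x3 = kg of natural pozzolan.
Minimise 0.085x1 + 0.022x2 + 0.058x3 with:
  1x1 + 0.03x2 + 1x3 ≥ 2.37   (fines)
  0.07x1 + 0.01x2 + 0.02x3 ≤ 0.09   (CO₂ footprint)
  1x1 + 1x3 ≥ 0.59   (binder content)
  0.86x1 + 0.02x2 + 0.45x3 ≥ 1.27   (28-day strength contribution)
  x1 ≤ 4.4
  x1, x2, x3 ≥ 0.
At the optimum only GGBS, natural pozzolan are positive (river sand = 0). Binding constraints: fines and 28-day strength contribution.
Optimal quantities: GGBS = 0.4963 kg, natural pozzolan = 1.874 kg.
Hence cost = 0.085·0.4963 + 0.058·1.874 = $0.15088.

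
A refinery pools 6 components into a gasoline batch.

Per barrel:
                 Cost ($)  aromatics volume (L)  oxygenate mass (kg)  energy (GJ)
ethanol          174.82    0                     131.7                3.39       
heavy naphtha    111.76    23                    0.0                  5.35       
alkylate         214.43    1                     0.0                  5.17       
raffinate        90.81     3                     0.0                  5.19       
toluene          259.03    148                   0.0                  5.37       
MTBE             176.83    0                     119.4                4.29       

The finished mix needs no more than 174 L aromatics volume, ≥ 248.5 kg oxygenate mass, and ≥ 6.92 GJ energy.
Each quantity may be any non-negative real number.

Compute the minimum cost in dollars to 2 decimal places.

Let x1 = barrels of ethanol, x2 = barrels of heavy naphtha, x3 = barrels of alkylate, x4 = barrels of raffinate, x5 = barrels of toluene, x6 = barrels of MTBE.
min 174.82x1 + 111.76x2 + 214.43x3 + 90.81x4 + 259.03x5 + 176.83x6 s.t.:
  23x2 + 1x3 + 3x4 + 148x5 ≤ 174   (aromatics volume)
  131.7x1 + 119.4x6 ≥ 248.5   (oxygenate mass)
  3.39x1 + 5.35x2 + 5.17x3 + 5.19x4 + 5.37x5 + 4.29x6 ≥ 6.92   (energy)
  x1, x2, x3, x4, x5, x6 ≥ 0.
The minimum-cost mix takes nothing from heavy naphtha, alkylate, raffinate, toluene — only ethanol, MTBE. There the oxygenate mass and energy constraints are tight.
Solving gives x1 = 1.4967, x6 = 0.43032.
Cost = 174.82·1.4967 + 176.83·0.43032 = 337.7466.

$337.75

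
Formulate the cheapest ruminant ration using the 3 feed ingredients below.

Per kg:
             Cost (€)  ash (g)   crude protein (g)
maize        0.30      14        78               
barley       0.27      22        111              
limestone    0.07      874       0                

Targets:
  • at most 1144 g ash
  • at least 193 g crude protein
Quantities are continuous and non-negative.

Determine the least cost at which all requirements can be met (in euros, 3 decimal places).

€0.469

Set it up as a linear program. Let x1 = kg of maize, x2 = kg of barley, x3 = kg of limestone.
min 0.3x1 + 0.27x2 + 0.07x3 s.t.:
  14x1 + 22x2 + 874x3 ≤ 1144   (ash)
  78x1 + 111x2 ≥ 193   (crude protein)
  x1, x2, x3 ≥ 0.
The optimal basis is {barley}; maize, limestone drop out. There the crude protein constraint is tight.
Optimal quantities: barley = 1.7387 kg.
Total cost: 0.27·1.7387 = 0.46945.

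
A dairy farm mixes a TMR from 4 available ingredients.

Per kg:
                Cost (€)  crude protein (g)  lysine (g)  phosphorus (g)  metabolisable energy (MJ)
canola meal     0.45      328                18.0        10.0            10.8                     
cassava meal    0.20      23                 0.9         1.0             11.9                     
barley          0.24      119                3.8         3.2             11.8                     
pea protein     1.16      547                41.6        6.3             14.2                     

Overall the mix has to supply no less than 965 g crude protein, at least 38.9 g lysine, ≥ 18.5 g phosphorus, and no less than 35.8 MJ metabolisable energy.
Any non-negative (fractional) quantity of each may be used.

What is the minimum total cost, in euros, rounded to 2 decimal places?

€1.36

Let x1 = kg of canola meal, x2 = kg of cassava meal, x3 = kg of barley, x4 = kg of pea protein.
Minimise 0.45x1 + 0.2x2 + 0.24x3 + 1.16x4 with:
  328x1 + 23x2 + 119x3 + 547x4 ≥ 965   (crude protein)
  18x1 + 0.9x2 + 3.8x3 + 41.6x4 ≥ 38.9   (lysine)
  10x1 + 1x2 + 3.2x3 + 6.3x4 ≥ 18.5   (phosphorus)
  10.8x1 + 11.9x2 + 11.8x3 + 14.2x4 ≥ 35.8   (metabolisable energy)
  x1, x2, x3, x4 ≥ 0.
The cheapest feasible vertex uses only canola meal, barley; cassava meal, pea protein are not used. Binding constraints: crude protein and metabolisable energy.
Optimal quantities: canola meal = 2.757 kg, barley = 0.5108 kg.
Hence cost = 0.45·2.757 + 0.24·0.5108 = €1.3632.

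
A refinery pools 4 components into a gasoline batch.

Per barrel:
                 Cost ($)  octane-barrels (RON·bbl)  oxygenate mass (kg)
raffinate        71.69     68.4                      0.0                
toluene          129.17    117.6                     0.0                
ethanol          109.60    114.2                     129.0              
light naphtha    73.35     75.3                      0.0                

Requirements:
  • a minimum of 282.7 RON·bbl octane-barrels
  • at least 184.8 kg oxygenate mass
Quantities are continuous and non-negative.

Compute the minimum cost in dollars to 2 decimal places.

This is a linear program. Let x1 = barrels of raffinate, x2 = barrels of toluene, x3 = barrels of ethanol, x4 = barrels of light naphtha.
Minimize 71.69x1 + 129.17x2 + 109.6x3 + 73.35x4 subject to:
  68.4x1 + 117.6x2 + 114.2x3 + 75.3x4 ≥ 282.7   (octane-barrels)
  129x3 ≥ 184.8   (oxygenate mass)
  x1, x2, x3, x4 ≥ 0.
The optimal basis is {ethanol}; raffinate, toluene, light naphtha drop out. The octane-barrels requirement is met with equality.
That vertex is x3 = 2.4755.
Total cost: 109.6·2.4755 = 271.3148.

$271.31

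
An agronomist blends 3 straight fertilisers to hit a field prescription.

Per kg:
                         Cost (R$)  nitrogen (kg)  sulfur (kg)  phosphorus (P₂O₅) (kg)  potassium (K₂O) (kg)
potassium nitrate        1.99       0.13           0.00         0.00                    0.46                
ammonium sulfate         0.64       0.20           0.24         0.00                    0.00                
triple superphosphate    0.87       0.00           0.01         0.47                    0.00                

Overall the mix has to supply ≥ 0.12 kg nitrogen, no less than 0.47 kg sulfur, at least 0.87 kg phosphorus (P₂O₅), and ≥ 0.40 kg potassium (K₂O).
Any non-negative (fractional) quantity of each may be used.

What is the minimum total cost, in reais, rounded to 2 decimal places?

R$4.54

Let x1 = kg of potassium nitrate, x2 = kg of ammonium sulfate, x3 = kg of triple superphosphate.
Minimise 1.99x1 + 0.64x2 + 0.87x3 with:
  0.13x1 + 0.2x2 ≥ 0.12   (nitrogen)
  0.24x2 + 0.01x3 ≥ 0.47   (sulfur)
  0.47x3 ≥ 0.87   (phosphorus (P₂O₅))
  0.46x1 ≥ 0.4   (potassium (K₂O))
  x1, x2, x3 ≥ 0.
The optimal mix uses every input. Binding constraints: sulfur, phosphorus (P₂O₅), potassium (K₂O).
That vertex is x1 = 0.8696, x2 = 1.881, x3 = 1.851.
Objective = 1.99·0.8696 + 0.64·1.881 + 0.87·1.851 = 4.5447.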